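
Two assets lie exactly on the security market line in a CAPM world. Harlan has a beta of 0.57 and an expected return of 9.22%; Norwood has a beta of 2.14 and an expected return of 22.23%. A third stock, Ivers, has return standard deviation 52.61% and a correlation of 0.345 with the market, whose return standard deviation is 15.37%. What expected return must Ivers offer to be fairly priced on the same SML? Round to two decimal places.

14.28%

MRP = (22.23% − 9.22%) / (2.14 − 0.57) = 8.2866%
R_f = 9.22% − 0.57 × 8.2866% = 4.4966%
β_Ivers = ρ·σ_i/σ_m = 0.345 × 52.61 / 15.37 = 1.1809
E(R_Ivers) = R_f + β × MRP = 4.4966% + 1.1809 × 8.2866% = 14.28%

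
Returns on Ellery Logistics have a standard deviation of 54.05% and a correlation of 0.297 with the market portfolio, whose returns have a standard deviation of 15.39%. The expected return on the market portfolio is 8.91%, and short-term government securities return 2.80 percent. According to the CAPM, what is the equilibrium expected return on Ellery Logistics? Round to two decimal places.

β = ρ × σ_i / σ_m = 0.297 × 54.05% / 15.39% = 1.0431
MRP = 8.91% − 2.80% = 6.11%
E(R) = 2.80% + 1.0431 × 6.11% = 9.17%

9.17%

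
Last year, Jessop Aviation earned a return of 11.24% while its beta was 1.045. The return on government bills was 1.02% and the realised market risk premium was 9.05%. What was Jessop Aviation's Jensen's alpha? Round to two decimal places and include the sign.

+0.76%

CAPM benchmark = R_f + β(R_m − R_f) = 1.02% + 1.045 × 9.05% = 10.47725%
α = actual − benchmark = 11.24% − 10.47725% = +0.76%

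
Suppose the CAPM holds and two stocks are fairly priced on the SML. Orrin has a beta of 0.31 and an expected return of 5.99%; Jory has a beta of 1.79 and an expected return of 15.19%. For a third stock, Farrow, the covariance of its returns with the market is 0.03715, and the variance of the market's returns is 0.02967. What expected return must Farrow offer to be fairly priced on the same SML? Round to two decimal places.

11.85%

MRP = (15.19% − 5.99%) / (1.79 − 0.31) = 6.2162%
R_f = 5.99% − 0.31 × 6.2162% = 4.0630%
β_Farrow = Cov / Var(R_m) = 0.03715 / 0.02967 = 1.2521
E(R_Farrow) = R_f + β × MRP = 4.0630% + 1.2521 × 6.2162% = 11.85%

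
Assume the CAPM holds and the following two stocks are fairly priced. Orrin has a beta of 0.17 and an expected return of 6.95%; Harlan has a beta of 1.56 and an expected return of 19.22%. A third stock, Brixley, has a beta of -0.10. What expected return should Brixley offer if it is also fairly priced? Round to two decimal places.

4.57%

MRP (SML slope) = (19.22% − 6.95%) / (1.56 − 0.17) = 12.27% / 1.39 = 8.8273%
R_f (intercept) = 6.95% − 0.17 × 8.8273% = 5.4494%
E(R_Brixley) = R_f + β × MRP = 5.4494% + -0.10 × 8.8273% = 4.57%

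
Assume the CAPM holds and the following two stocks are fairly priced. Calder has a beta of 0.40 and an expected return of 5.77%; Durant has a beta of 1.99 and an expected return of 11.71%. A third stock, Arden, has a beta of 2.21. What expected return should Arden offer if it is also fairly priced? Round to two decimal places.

12.53%

MRP (SML slope) = (11.71% − 5.77%) / (1.99 − 0.40) = 5.94% / 1.59 = 3.7358%
R_f (intercept) = 5.77% − 0.40 × 3.7358% = 4.2757%
E(R_Arden) = R_f + β × MRP = 4.2757% + 2.21 × 3.7358% = 12.53%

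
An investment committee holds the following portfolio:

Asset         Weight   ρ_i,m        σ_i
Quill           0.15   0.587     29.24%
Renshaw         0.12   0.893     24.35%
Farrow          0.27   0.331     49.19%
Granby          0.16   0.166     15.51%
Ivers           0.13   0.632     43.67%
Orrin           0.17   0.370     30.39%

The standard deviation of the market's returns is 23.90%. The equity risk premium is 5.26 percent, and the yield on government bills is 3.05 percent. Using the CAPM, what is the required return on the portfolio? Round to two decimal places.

6.46%

β_Quill = 0.587 × 29.24% / 23.90% = 0.7182
β_Renshaw = 0.893 × 24.35% / 23.90% = 0.9098
β_Farrow = 0.331 × 49.19% / 23.90% = 0.6813
β_Granby = 0.166 × 15.51% / 23.90% = 0.1077
β_Ivers = 0.632 × 43.67% / 23.90% = 1.1548
β_Orrin = 0.370 × 30.39% / 23.90% = 0.4705
β_P = Σ w_i β_i = 0.15×0.7182 + 0.12×0.9098 + 0.27×0.6813 + 0.16×0.1077 + 0.13×1.1548 + 0.17×0.4705 = 0.6482
E(R_P) = R_f + β_P × MRP = 3.05% + 0.6482 × 5.26% = 6.46%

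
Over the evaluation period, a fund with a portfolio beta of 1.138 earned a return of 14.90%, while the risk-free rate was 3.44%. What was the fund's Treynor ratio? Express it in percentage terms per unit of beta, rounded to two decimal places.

10.07%

Treynor = (R_P − R_f) / β_P = (14.90% − 3.44%) / 1.1380 = 11.46% / 1.1380 = 10.07%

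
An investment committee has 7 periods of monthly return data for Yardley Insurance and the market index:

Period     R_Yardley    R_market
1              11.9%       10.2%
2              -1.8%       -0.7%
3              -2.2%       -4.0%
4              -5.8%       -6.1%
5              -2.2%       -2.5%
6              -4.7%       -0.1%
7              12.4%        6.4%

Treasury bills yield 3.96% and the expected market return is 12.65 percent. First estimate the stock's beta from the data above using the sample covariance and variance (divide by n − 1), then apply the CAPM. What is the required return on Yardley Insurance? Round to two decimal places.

14.58%

Mean R_i = (11.9 − 1.8 − 2.2 − 5.8 − 2.2 − 4.7 + 12.4) / 7 = 1.0857%
Mean R_m = (10.2 − 0.7 − 4.0 − 6.1 − 2.5 − 0.1 + 6.4) / 7 = 0.4571%
Σ(R_i − R̄_i)(R_m − R̄_m) = 248.6757  ⇒  Cov = 248.6757 / 6 = 41.4460
Σ(R_m − R̄_m)² = 203.4971  ⇒  Var(R_m) = 203.4971 / 6 = 33.9162
β = Cov / Var(R_m) = 41.4460 / 33.9162 = 1.2220
MRP = 12.65% − 3.96% = 8.69%
E(R) = R_f + β × MRP = 3.96% + 1.2220 × 8.69% = 14.58%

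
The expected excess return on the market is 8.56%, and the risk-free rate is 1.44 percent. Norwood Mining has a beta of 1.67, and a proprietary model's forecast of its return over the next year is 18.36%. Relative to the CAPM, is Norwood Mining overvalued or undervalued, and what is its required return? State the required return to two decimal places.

Undervalued; required return 15.74%

Required return = R_f + β·MRP = 1.44% + 1.67 × 8.56% = 15.74%
Forecast 18.36% > required 15.74% → the stock plots above the SML → undervalued.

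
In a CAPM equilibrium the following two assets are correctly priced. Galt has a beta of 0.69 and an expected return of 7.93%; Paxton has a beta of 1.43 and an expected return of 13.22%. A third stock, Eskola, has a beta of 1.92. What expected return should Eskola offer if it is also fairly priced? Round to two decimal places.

MRP (SML slope) = (13.22% − 7.93%) / (1.43 − 0.69) = 5.29% / 0.74 = 7.1486%
R_f (intercept) = 7.93% − 0.69 × 7.1486% = 2.9975%
E(R_Eskola) = R_f + β × MRP = 2.9975% + 1.92 × 7.1486% = 16.72%

16.72%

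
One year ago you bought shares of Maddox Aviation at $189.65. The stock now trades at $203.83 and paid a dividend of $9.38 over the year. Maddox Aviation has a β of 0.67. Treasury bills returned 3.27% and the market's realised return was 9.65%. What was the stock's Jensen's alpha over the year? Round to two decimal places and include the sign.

+4.88%

Realised HPR = (P1 + D1 − P0) / P0 = (203.83 + 9.38 − 189.65) / 189.65 = 23.56 / 189.65 = 12.4229%
MRP = 9.65% − 3.27% = 6.38%
CAPM required = R_f + β·MRP = 3.27% + 0.67 × 6.38% = 7.5446%
α = realised − required = 12.4229% − 7.5446% = +4.88%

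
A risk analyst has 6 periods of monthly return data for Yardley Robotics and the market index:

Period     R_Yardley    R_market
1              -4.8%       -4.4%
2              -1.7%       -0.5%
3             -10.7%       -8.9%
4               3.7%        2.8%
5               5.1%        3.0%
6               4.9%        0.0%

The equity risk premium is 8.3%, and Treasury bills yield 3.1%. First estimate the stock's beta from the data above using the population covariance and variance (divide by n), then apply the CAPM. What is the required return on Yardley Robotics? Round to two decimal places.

14.02%

Mean R_i = (-4.8 − 1.7 − 10.7 + 3.7 + 5.1 + 4.9) / 6 = -0.5833%
Mean R_m = (-4.4 − 0.5 − 8.9 + 2.8 + 3.0 + 0.0) / 6 = -1.3333%
Σ(R_i − R̄_i)(R_m − R̄_m) = 138.1933  ⇒  Cov = 138.1933 / 6 = 23.0322
Σ(R_m − R̄_m)² = 104.9933  ⇒  Var(R_m) = 104.9933 / 6 = 17.4989
β = Cov / Var(R_m) = 23.0322 / 17.4989 = 1.3162
E(R) = R_f + β × MRP = 3.1% + 1.3162 × 8.3% = 14.02%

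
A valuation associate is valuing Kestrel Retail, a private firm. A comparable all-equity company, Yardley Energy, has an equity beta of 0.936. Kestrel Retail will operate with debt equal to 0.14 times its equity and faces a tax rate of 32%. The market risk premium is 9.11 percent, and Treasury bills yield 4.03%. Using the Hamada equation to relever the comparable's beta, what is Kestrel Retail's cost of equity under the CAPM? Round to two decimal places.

13.37%

β_L = β_U × [1 + (1 − t)(D/E)] = 0.936 × [1 + (1 − 0.32) × 0.14]
    = 0.936 × [1 + 0.68 × 0.14] = 0.936 × 1.0952 = 1.0251
E(R) = R_f + β_L × MRP = 4.03% + 1.0251 × 9.11% = 13.37%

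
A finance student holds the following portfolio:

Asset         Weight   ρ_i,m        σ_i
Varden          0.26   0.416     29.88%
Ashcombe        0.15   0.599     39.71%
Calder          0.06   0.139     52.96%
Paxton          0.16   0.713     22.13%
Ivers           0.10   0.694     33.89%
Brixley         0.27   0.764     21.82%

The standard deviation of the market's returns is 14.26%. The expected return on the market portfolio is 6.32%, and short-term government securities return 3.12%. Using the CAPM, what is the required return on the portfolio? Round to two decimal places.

6.85%

β_Varden = 0.416 × 29.88% / 14.26% = 0.8717
β_Ashcombe = 0.599 × 39.71% / 14.26% = 1.6680
β_Calder = 0.139 × 52.96% / 14.26% = 0.5162
β_Paxton = 0.713 × 22.13% / 14.26% = 1.1065
β_Ivers = 0.694 × 33.89% / 14.26% = 1.6493
β_Brixley = 0.764 × 21.82% / 14.26% = 1.1690
β_P = Σ w_i β_i = 0.26×0.8717 + 0.15×1.6680 + 0.06×0.5162 + 0.16×1.1065 + 0.10×1.6493 + 0.27×1.1690 = 1.1654
MRP = 6.32% − 3.12% = 3.20%
E(R_P) = R_f + β_P × MRP = 3.12% + 1.1654 × 3.20% = 6.85%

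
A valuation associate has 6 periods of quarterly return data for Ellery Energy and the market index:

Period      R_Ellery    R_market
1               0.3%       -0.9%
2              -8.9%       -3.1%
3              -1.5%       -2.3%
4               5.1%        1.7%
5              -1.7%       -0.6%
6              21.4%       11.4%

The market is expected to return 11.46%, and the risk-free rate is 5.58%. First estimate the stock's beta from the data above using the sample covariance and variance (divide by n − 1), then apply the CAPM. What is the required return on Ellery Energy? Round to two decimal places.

Mean R_i = (0.3 − 8.9 − 1.5 + 5.1 − 1.7 + 21.4) / 6 = 2.4500%
Mean R_m = (-0.9 − 3.1 − 2.3 + 1.7 − 0.6 + 11.4) / 6 = 1.0333%
Σ(R_i − R̄_i)(R_m − R̄_m) = 269.2300  ⇒  Cov = 269.2300 / 5 = 53.8460
Σ(R_m − R̄_m)² = 142.5133  ⇒  Var(R_m) = 142.5133 / 5 = 28.5027
β = Cov / Var(R_m) = 53.8460 / 28.5027 = 1.8892
MRP = 11.46% − 5.58% = 5.88%
E(R) = R_f + β × MRP = 5.58% + 1.8892 × 5.88% = 16.69%

16.69%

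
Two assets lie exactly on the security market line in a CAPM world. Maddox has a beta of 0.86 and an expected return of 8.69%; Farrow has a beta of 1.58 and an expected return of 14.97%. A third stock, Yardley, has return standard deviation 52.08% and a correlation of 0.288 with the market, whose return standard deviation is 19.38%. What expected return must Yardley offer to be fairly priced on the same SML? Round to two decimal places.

7.94%

MRP = (14.97% − 8.69%) / (1.58 − 0.86) = 8.7222%
R_f = 8.69% − 0.86 × 8.7222% = 1.1889%
β_Yardley = ρ·σ_i/σ_m = 0.288 × 52.08 / 19.38 = 0.7739
E(R_Yardley) = R_f + β × MRP = 1.1889% + 0.7739 × 8.7222% = 7.94%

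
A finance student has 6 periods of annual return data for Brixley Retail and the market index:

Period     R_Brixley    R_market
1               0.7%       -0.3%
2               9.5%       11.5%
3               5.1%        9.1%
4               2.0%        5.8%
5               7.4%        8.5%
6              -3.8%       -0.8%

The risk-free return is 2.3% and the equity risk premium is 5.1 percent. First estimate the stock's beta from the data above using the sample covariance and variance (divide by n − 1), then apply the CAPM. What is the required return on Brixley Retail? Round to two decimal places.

Mean R_i = (0.7 + 9.5 + 5.1 + 2.0 + 7.4 − 3.8) / 6 = 3.4833%
Mean R_m = (-0.3 + 11.5 + 9.1 + 5.8 + 8.5 − 0.8) / 6 = 5.6333%
Σ(R_i − R̄_i)(R_m − R̄_m) = 115.2533  ⇒  Cov = 115.2533 / 5 = 23.0507
Σ(R_m − R̄_m)² = 131.2733  ⇒  Var(R_m) = 131.2733 / 5 = 26.2547
β = Cov / Var(R_m) = 23.0507 / 26.2547 = 0.8780
E(R) = R_f + β × MRP = 2.3% + 0.8780 × 5.1% = 6.78%

6.78%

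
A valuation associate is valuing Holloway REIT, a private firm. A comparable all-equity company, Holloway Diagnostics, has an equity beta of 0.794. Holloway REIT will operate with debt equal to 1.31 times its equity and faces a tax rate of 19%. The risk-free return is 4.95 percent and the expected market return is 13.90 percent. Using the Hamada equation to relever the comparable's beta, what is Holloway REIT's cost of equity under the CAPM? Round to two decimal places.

19.60%

β_L = β_U × [1 + (1 − t)(D/E)] = 0.794 × [1 + (1 − 0.19) × 1.31]
    = 0.794 × [1 + 0.81 × 1.31] = 0.794 × 2.0611 = 1.6365
MRP = 13.90% − 4.95% = 8.95%
E(R) = R_f + β_L × MRP = 4.95% + 1.6365 × 8.95% = 19.60%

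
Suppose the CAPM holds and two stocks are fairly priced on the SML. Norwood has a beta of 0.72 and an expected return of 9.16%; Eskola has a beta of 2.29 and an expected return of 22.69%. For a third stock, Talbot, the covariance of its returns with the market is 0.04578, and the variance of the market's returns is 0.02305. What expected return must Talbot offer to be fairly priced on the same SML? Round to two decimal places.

20.07%

MRP = (22.69% − 9.16%) / (2.29 − 0.72) = 8.6178%
R_f = 9.16% − 0.72 × 8.6178% = 2.9552%
β_Talbot = Cov / Var(R_m) = 0.04578 / 0.02305 = 1.9861
E(R_Talbot) = R_f + β × MRP = 2.9552% + 1.9861 × 8.6178% = 20.07%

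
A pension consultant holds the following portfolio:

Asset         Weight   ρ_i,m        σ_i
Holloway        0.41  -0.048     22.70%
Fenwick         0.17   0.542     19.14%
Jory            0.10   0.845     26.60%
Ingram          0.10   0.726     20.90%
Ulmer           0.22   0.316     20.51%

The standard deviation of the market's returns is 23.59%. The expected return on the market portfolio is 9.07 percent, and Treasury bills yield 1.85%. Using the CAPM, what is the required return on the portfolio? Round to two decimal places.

3.84%

β_Holloway = -0.048 × 22.70% / 23.59% = -0.0462
β_Fenwick = 0.542 × 19.14% / 23.59% = 0.4398
β_Jory = 0.845 × 26.60% / 23.59% = 0.9528
β_Ingram = 0.726 × 20.90% / 23.59% = 0.6432
β_Ulmer = 0.316 × 20.51% / 23.59% = 0.2747
β_P = Σ w_i β_i = 0.41×-0.0462 + 0.17×0.4398 + 0.10×0.9528 + 0.10×0.6432 + 0.22×0.2747 = 0.2759
MRP = 9.07% − 1.85% = 7.22%
E(R_P) = R_f + β_P × MRP = 1.85% + 0.2759 × 7.22% = 3.84%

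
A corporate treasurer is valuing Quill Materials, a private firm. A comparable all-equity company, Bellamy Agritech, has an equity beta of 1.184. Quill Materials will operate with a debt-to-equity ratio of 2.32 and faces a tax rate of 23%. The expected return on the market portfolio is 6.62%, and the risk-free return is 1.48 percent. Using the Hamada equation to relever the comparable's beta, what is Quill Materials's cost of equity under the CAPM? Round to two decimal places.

β_L = β_U × [1 + (1 − t)(D/E)] = 1.184 × [1 + (1 − 0.23) × 2.32]
    = 1.184 × [1 + 0.77 × 2.32] = 1.184 × 2.7864 = 3.2991
MRP = 6.62% − 1.48% = 5.14%
E(R) = R_f + β_L × MRP = 1.48% + 3.2991 × 5.14% = 18.44%

18.44%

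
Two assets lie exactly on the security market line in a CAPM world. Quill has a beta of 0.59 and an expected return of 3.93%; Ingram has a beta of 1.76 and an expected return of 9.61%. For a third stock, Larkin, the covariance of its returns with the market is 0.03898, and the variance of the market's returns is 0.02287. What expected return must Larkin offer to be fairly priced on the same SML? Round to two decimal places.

9.34%

MRP = (9.61% − 3.93%) / (1.76 − 0.59) = 4.8547%
R_f = 3.93% − 0.59 × 4.8547% = 1.0657%
β_Larkin = Cov / Var(R_m) = 0.03898 / 0.02287 = 1.7044
E(R_Larkin) = R_f + β × MRP = 1.0657% + 1.7044 × 4.8547% = 9.34%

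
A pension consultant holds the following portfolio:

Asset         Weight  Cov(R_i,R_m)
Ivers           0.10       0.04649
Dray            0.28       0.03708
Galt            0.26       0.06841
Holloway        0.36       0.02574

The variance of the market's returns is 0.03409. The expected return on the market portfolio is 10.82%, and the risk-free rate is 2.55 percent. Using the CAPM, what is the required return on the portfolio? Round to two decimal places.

12.76%

β_Ivers = 0.04649 / 0.03409 = 1.3637
β_Dray = 0.03708 / 0.03409 = 1.0877
β_Galt = 0.06841 / 0.03409 = 2.0067
β_Holloway = 0.02574 / 0.03409 = 0.7551
β_P = Σ w_i β_i = 0.10×1.3637 + 0.28×1.0877 + 0.26×2.0067 + 0.36×0.7551 = 1.2345
MRP = 10.82% − 2.55% = 8.27%
E(R_P) = R_f + β_P × MRP = 2.55% + 1.2345 × 8.27% = 12.76%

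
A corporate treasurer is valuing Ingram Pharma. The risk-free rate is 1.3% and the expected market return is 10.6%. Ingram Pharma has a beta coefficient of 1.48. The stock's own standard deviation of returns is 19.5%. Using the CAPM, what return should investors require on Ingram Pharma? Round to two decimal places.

Market risk premium = E(R_m) − R_f = 10.6% − 1.3% = 9.30%
E(R) = R_f + β × MRP = 1.3% + 1.48 × 9.3% = 15.06%

15.06%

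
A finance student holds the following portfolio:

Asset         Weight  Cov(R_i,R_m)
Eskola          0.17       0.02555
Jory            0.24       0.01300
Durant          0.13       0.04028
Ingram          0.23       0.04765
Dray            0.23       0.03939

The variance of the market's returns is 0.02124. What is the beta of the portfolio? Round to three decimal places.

β_Eskola = 0.02555 / 0.02124 = 1.2029
β_Jory = 0.01300 / 0.02124 = 0.6121
β_Durant = 0.04028 / 0.02124 = 1.8964
β_Ingram = 0.04765 / 0.02124 = 2.2434
β_Dray = 0.03939 / 0.02124 = 1.8545
β_P = Σ w_i β_i = 0.17×1.2029 + 0.24×0.6121 + 0.13×1.8964 + 0.23×2.2434 + 0.23×1.8545 = 1.5404

1.540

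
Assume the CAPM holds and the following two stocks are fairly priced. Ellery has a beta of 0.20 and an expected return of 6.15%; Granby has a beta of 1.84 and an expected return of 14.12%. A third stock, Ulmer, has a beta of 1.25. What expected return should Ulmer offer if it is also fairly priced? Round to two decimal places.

MRP (SML slope) = (14.12% − 6.15%) / (1.84 − 0.20) = 7.97% / 1.64 = 4.8598%
R_f (intercept) = 6.15% − 0.20 × 4.8598% = 5.1780%
E(R_Ulmer) = R_f + β × MRP = 5.1780% + 1.25 × 4.8598% = 11.25%

11.25%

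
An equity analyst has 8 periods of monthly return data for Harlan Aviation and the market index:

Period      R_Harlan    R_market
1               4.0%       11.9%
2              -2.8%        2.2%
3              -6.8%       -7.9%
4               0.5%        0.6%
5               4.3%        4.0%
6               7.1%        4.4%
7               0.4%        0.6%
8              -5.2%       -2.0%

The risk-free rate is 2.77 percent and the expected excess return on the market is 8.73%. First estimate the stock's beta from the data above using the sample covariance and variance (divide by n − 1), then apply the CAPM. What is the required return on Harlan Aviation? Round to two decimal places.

8.66%

Mean R_i = (4.0 − 2.8 − 6.8 + 0.5 + 4.3 + 7.1 + 0.4 − 5.2) / 8 = 0.1875%
Mean R_m = (11.9 + 2.2 − 7.9 + 0.6 + 4.0 + 4.4 + 0.6 − 2.0) / 8 = 1.7250%
Σ(R_i − R̄_i)(R_m − R̄_m) = 151.9525  ⇒  Cov = 151.9525 / 7 = 21.7075
Σ(R_m − R̄_m)² = 225.1350  ⇒  Var(R_m) = 225.1350 / 7 = 32.1621
β = Cov / Var(R_m) = 21.7075 / 32.1621 = 0.6749
E(R) = R_f + β × MRP = 2.77% + 0.6749 × 8.73% = 8.66%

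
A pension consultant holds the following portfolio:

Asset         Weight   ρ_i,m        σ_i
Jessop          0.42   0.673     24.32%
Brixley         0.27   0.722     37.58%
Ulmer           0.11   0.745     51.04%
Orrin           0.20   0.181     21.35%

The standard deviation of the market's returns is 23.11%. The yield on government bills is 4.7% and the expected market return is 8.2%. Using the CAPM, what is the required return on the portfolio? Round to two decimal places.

7.60%

β_Jessop = 0.673 × 24.32% / 23.11% = 0.7082
β_Brixley = 0.722 × 37.58% / 23.11% = 1.1741
β_Ulmer = 0.745 × 51.04% / 23.11% = 1.6454
β_Orrin = 0.181 × 21.35% / 23.11% = 0.1672
β_P = Σ w_i β_i = 0.42×0.7082 + 0.27×1.1741 + 0.11×1.6454 + 0.20×0.1672 = 0.8289
MRP = 8.2% − 4.7% = 3.50%
E(R_P) = R_f + β_P × MRP = 4.7% + 0.8289 × 3.5% = 7.60%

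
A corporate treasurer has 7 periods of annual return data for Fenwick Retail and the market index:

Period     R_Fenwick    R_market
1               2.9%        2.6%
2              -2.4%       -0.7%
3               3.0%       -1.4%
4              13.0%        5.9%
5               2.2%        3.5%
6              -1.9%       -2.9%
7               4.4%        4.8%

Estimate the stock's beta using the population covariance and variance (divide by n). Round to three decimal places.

1.184

Mean R_i = (2.9 − 2.4 + 3.0 + 13.0 + 2.2 − 1.9 + 4.4) / 7 = 3.0286%
Mean R_m = (2.6 − 0.7 − 1.4 + 5.9 + 3.5 − 2.9 + 4.8) / 7 = 1.6857%
Σ(R_i − R̄_i)(R_m − R̄_m) = 80.3129  ⇒  Cov = 80.3129 / 7 = 11.4733
Σ(R_m − R̄_m)² = 67.8286  ⇒  Var(R_m) = 67.8286 / 7 = 9.6898
β = Cov / Var(R_m) = 11.4733 / 9.6898 = 1.1841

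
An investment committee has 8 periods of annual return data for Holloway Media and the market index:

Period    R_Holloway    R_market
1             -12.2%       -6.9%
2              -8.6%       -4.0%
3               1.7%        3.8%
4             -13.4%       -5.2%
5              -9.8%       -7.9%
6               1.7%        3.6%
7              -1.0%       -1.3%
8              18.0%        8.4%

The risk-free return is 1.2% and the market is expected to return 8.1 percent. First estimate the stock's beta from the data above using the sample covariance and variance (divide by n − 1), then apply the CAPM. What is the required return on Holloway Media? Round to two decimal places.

Mean R_i = (-12.2 − 8.6 + 1.7 − 13.4 − 9.8 + 1.7 − 1.0 + 18.0) / 8 = -2.9500%
Mean R_m = (-6.9 − 4.0 + 3.8 − 5.2 − 7.9 + 3.6 − 1.3 + 8.4) / 8 = -1.1875%
Σ(R_i − R̄_i)(R_m − R̄_m) = 402.7350  ⇒  Cov = 402.7350 / 7 = 57.5336
Σ(R_m − R̄_m)² = 241.4288  ⇒  Var(R_m) = 241.4288 / 7 = 34.4898
β = Cov / Var(R_m) = 57.5336 / 34.4898 = 1.6681
MRP = 8.1% − 1.2% = 6.90%
E(R) = R_f + β × MRP = 1.2% + 1.6681 × 6.9% = 12.71%

12.71%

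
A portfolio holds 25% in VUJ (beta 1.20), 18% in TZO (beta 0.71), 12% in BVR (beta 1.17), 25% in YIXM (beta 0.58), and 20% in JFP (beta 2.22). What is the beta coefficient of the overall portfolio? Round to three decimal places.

β_P = Σ w_i β_i = 0.25×1.20 + 0.18×0.71 + 0.12×1.17 + 0.25×0.58 + 0.20×2.22 = 1.1572

1.157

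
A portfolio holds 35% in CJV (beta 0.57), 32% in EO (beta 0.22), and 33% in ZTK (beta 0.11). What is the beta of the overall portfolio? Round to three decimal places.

β_P = Σ w_i β_i = 0.35×0.57 + 0.32×0.22 + 0.33×0.11 = 0.3062

0.306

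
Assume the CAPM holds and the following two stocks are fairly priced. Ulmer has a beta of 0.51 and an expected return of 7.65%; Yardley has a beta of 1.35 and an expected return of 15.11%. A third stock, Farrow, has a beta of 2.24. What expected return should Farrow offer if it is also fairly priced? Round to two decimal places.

MRP (SML slope) = (15.11% − 7.65%) / (1.35 − 0.51) = 7.46% / 0.84 = 8.8810%
R_f (intercept) = 7.65% − 0.51 × 8.8810% = 3.1207%
E(R_Farrow) = R_f + β × MRP = 3.1207% + 2.24 × 8.8810% = 23.01%

23.01%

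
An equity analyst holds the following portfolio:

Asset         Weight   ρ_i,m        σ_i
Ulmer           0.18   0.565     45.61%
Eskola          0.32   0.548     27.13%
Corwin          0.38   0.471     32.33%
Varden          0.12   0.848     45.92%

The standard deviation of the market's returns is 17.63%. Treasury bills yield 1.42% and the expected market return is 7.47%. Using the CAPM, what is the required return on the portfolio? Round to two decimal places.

8.23%

β_Ulmer = 0.565 × 45.61% / 17.63% = 1.4617
β_Eskola = 0.548 × 27.13% / 17.63% = 0.8433
β_Corwin = 0.471 × 32.33% / 17.63% = 0.8637
β_Varden = 0.848 × 45.92% / 17.63% = 2.2087
β_P = Σ w_i β_i = 0.18×1.4617 + 0.32×0.8433 + 0.38×0.8637 + 0.12×2.2087 = 1.1262
MRP = 7.47% − 1.42% = 6.05%
E(R_P) = R_f + β_P × MRP = 1.42% + 1.1262 × 6.05% = 8.23%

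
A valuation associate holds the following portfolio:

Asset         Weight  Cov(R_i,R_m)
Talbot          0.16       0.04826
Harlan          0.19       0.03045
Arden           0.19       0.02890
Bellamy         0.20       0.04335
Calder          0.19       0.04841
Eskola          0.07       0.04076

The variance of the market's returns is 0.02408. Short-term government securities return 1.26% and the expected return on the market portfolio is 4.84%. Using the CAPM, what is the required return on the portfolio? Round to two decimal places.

7.17%

β_Talbot = 0.04826 / 0.02408 = 2.0042
β_Harlan = 0.03045 / 0.02408 = 1.2645
β_Arden = 0.02890 / 0.02408 = 1.2002
β_Bellamy = 0.04335 / 0.02408 = 1.8002
β_Calder = 0.04841 / 0.02408 = 2.0104
β_Eskola = 0.04076 / 0.02408 = 1.6927
β_P = Σ w_i β_i = 0.16×2.0042 + 0.19×1.2645 + 0.19×1.2002 + 0.20×1.8002 + 0.19×2.0104 + 0.07×1.6927 = 1.6495
MRP = 4.84% − 1.26% = 3.58%
E(R_P) = R_f + β_P × MRP = 1.26% + 1.6495 × 3.58% = 7.17%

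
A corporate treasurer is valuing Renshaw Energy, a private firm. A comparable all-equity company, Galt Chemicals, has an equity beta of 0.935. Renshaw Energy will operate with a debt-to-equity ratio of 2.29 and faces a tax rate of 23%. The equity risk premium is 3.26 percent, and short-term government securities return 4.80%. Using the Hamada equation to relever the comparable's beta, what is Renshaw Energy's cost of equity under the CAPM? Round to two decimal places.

13.22%

β_L = β_U × [1 + (1 − t)(D/E)] = 0.935 × [1 + (1 − 0.23) × 2.29]
    = 0.935 × [1 + 0.77 × 2.29] = 0.935 × 2.7633 = 2.5837
E(R) = R_f + β_L × MRP = 4.80% + 2.5837 × 3.26% = 13.22%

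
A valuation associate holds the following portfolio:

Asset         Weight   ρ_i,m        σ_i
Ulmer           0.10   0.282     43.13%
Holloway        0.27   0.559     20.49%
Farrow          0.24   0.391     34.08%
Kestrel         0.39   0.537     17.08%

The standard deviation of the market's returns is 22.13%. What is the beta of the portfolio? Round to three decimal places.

β_Ulmer = 0.282 × 43.13% / 22.13% = 0.5496
β_Holloway = 0.559 × 20.49% / 22.13% = 0.5176
β_Farrow = 0.391 × 34.08% / 22.13% = 0.6021
β_Kestrel = 0.537 × 17.08% / 22.13% = 0.4145
β_P = Σ w_i β_i = 0.10×0.5496 + 0.27×0.5176 + 0.24×0.6021 + 0.39×0.4145 = 0.5009

0.501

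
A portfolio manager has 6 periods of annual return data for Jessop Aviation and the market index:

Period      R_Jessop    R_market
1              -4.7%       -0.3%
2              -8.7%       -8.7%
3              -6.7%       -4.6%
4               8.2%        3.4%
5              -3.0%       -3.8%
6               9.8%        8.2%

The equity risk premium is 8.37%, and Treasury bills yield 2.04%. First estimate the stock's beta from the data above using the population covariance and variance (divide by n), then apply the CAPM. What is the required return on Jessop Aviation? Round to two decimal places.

Mean R_i = (-4.7 − 8.7 − 6.7 + 8.2 − 3.0 + 9.8) / 6 = -0.8500%
Mean R_m = (-0.3 − 8.7 − 4.6 + 3.4 − 3.8 + 8.2) / 6 = -0.9667%
Σ(R_i − R̄_i)(R_m − R̄_m) = 222.6300  ⇒  Cov = 222.6300 / 6 = 37.1050
Σ(R_m − R̄_m)² = 184.5733  ⇒  Var(R_m) = 184.5733 / 6 = 30.7622
β = Cov / Var(R_m) = 37.1050 / 30.7622 = 1.2062
E(R) = R_f + β × MRP = 2.04% + 1.2062 × 8.37% = 12.14%

12.14%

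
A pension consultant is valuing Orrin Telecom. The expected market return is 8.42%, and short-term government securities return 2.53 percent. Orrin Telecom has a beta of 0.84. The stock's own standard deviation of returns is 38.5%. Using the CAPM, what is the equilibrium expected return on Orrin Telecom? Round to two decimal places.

7.48%

Market risk premium = E(R_m) − R_f = 8.42% − 2.53% = 5.89%
E(R) = R_f + β × MRP = 2.53% + 0.84 × 5.89% = 7.48%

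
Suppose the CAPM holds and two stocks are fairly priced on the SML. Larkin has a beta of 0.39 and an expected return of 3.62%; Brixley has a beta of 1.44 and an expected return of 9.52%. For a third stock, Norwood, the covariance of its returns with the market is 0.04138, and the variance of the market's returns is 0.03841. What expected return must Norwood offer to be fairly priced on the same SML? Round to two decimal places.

7.48%

MRP = (9.52% − 3.62%) / (1.44 − 0.39) = 5.6190%
R_f = 3.62% − 0.39 × 5.6190% = 1.4286%
β_Norwood = Cov / Var(R_m) = 0.04138 / 0.03841 = 1.0773
E(R_Norwood) = R_f + β × MRP = 1.4286% + 1.0773 × 5.6190% = 7.48%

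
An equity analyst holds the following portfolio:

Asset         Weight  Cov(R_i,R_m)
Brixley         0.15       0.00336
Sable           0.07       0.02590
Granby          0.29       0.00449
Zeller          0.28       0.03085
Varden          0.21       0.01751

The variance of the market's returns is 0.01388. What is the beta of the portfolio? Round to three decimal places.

β_Brixley = 0.00336 / 0.01388 = 0.2421
β_Sable = 0.02590 / 0.01388 = 1.8660
β_Granby = 0.00449 / 0.01388 = 0.3235
β_Zeller = 0.03085 / 0.01388 = 2.2226
β_Varden = 0.01751 / 0.01388 = 1.2615
β_P = Σ w_i β_i = 0.15×0.2421 + 0.07×1.8660 + 0.29×0.3235 + 0.28×2.2226 + 0.21×1.2615 = 1.1480

1.148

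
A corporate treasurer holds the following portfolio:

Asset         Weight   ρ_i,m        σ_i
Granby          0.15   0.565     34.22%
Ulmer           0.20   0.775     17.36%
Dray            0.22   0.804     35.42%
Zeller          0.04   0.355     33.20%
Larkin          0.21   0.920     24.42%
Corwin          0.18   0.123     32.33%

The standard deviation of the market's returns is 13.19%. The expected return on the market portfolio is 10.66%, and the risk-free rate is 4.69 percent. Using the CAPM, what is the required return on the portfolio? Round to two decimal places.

β_Granby = 0.565 × 34.22% / 13.19% = 1.4658
β_Ulmer = 0.775 × 17.36% / 13.19% = 1.0200
β_Dray = 0.804 × 35.42% / 13.19% = 2.1590
β_Zeller = 0.355 × 33.20% / 13.19% = 0.8936
β_Larkin = 0.920 × 24.42% / 13.19% = 1.7033
β_Corwin = 0.123 × 32.33% / 13.19% = 0.3015
β_P = Σ w_i β_i = 0.15×1.4658 + 0.20×1.0200 + 0.22×2.1590 + 0.04×0.8936 + 0.21×1.7033 + 0.18×0.3015 = 1.3466
MRP = 10.66% − 4.69% = 5.97%
E(R_P) = R_f + β_P × MRP = 4.69% + 1.3466 × 5.97% = 12.73%

12.73%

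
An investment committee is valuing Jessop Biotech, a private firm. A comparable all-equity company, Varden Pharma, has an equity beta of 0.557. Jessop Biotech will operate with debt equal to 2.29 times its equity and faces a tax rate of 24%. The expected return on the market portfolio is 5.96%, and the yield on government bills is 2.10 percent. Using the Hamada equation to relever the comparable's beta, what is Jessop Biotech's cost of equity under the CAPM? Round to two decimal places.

β_L = β_U × [1 + (1 − t)(D/E)] = 0.557 × [1 + (1 − 0.24) × 2.29]
    = 0.557 × [1 + 0.76 × 2.29] = 0.557 × 2.7404 = 1.5264
MRP = 5.96% − 2.10% = 3.86%
E(R) = R_f + β_L × MRP = 2.10% + 1.5264 × 3.86% = 7.99%

7.99%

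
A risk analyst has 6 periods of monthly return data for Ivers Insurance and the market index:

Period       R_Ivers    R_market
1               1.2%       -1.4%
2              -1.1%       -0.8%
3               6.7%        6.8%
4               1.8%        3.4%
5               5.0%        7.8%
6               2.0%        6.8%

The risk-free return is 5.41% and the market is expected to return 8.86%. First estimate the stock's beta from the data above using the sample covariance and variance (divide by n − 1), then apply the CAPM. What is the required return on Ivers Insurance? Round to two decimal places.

Mean R_i = (1.2 − 1.1 + 6.7 + 1.8 + 5.0 + 2.0) / 6 = 2.6000%
Mean R_m = (-1.4 − 0.8 + 6.8 + 3.4 + 7.8 + 6.8) / 6 = 3.7667%
Σ(R_i − R̄_i)(R_m − R̄_m) = 44.7200  ⇒  Cov = 44.7200 / 5 = 8.9440
Σ(R_m − R̄_m)² = 82.3533  ⇒  Var(R_m) = 82.3533 / 5 = 16.4707
β = Cov / Var(R_m) = 8.9440 / 16.4707 = 0.5430
MRP = 8.86% − 5.41% = 3.45%
E(R) = R_f + β × MRP = 5.41% + 0.5430 × 3.45% = 7.28%

7.28%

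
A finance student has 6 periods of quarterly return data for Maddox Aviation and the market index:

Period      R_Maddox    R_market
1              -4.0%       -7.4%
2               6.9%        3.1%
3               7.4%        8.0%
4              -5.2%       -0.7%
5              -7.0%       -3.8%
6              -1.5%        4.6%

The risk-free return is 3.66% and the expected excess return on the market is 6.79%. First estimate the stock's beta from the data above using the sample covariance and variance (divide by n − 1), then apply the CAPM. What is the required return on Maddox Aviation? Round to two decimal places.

9.35%

Mean R_i = (-4.0 + 6.9 + 7.4 − 5.2 − 7.0 − 1.5) / 6 = -0.5667%
Mean R_m = (-7.4 + 3.1 + 8.0 − 0.7 − 3.8 + 4.6) / 6 = 0.6333%
Σ(R_i − R̄_i)(R_m − R̄_m) = 135.6833  ⇒  Cov = 135.6833 / 5 = 27.1367
Σ(R_m − R̄_m)² = 162.0533  ⇒  Var(R_m) = 162.0533 / 5 = 32.4107
β = Cov / Var(R_m) = 27.1367 / 32.4107 = 0.8373
E(R) = R_f + β × MRP = 3.66% + 0.8373 × 6.79% = 9.35%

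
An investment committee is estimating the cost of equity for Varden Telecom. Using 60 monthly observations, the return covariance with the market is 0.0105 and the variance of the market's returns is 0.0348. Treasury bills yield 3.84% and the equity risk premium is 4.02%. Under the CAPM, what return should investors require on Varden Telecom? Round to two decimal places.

β = Cov(R_i, R_m) / Var(R_m) = 0.0105 / 0.0348 = 0.3017
E(R) = R_f + β × MRP = 3.84% + 0.3017 × 4.02% = 5.05%

5.05%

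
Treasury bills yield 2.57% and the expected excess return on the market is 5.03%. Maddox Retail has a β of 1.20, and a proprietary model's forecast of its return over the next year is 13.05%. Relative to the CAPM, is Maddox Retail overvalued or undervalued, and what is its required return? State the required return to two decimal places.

Required return = R_f + β·MRP = 2.57% + 1.20 × 5.03% = 8.61%
Forecast 13.05% > required 8.61% → the stock plots above the SML → undervalued.

Undervalued; required return 8.61%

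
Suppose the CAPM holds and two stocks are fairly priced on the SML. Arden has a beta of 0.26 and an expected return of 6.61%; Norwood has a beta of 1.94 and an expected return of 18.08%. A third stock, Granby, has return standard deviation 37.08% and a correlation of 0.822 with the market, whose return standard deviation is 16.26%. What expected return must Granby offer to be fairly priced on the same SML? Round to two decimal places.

17.63%

MRP = (18.08% − 6.61%) / (1.94 − 0.26) = 6.8274%
R_f = 6.61% − 0.26 × 6.8274% = 4.8349%
β_Granby = ρ·σ_i/σ_m = 0.822 × 37.08 / 16.26 = 1.8745
E(R_Granby) = R_f + β × MRP = 4.8349% + 1.8745 × 6.8274% = 17.63%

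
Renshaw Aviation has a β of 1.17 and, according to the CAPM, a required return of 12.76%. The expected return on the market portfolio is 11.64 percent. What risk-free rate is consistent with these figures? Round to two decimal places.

5.05%

E(R) = R_f + β(E(R_m) − R_f) = R_f(1 − β) + β·E(R_m)
12.76% = R_f × (1 − 1.17) + 1.17 × 11.64%
12.76% = R_f × -0.17 + 13.6188%
R_f = (12.76% − 13.6188%) / -0.17 = 5.05%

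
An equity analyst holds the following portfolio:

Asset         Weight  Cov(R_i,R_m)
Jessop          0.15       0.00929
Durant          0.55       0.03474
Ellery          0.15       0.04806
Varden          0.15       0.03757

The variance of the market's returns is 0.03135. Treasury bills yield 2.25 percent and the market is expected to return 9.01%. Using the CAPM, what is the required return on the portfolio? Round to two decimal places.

β_Jessop = 0.00929 / 0.03135 = 0.2963
β_Durant = 0.03474 / 0.03135 = 1.1081
β_Ellery = 0.04806 / 0.03135 = 1.5330
β_Varden = 0.03757 / 0.03135 = 1.1984
β_P = Σ w_i β_i = 0.15×0.2963 + 0.55×1.1081 + 0.15×1.5330 + 0.15×1.1984 = 1.0636
MRP = 9.01% − 2.25% = 6.76%
E(R_P) = R_f + β_P × MRP = 2.25% + 1.0636 × 6.76% = 9.44%

9.44%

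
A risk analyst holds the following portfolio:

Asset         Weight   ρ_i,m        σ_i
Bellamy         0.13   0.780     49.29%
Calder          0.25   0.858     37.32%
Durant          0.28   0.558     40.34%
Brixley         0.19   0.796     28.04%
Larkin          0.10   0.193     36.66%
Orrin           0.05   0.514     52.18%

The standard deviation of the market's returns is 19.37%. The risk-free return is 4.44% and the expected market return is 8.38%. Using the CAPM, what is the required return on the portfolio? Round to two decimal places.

β_Bellamy = 0.780 × 49.29% / 19.37% = 1.9848
β_Calder = 0.858 × 37.32% / 19.37% = 1.6531
β_Durant = 0.558 × 40.34% / 19.37% = 1.1621
β_Brixley = 0.796 × 28.04% / 19.37% = 1.1523
β_Larkin = 0.193 × 36.66% / 19.37% = 0.3653
β_Orrin = 0.514 × 52.18% / 19.37% = 1.3846
β_P = Σ w_i β_i = 0.13×1.9848 + 0.25×1.6531 + 0.28×1.1621 + 0.19×1.1523 + 0.10×0.3653 + 0.05×1.3846 = 1.3214
MRP = 8.38% − 4.44% = 3.94%
E(R_P) = R_f + β_P × MRP = 4.44% + 1.3214 × 3.94% = 9.65%

9.65%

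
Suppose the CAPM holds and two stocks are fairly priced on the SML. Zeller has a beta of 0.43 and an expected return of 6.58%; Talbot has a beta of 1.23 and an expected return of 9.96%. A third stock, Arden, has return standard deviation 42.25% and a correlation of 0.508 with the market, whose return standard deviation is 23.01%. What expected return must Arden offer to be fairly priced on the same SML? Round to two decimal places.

8.70%

MRP = (9.96% − 6.58%) / (1.23 − 0.43) = 4.2250%
R_f = 6.58% − 0.43 × 4.2250% = 4.7633%
β_Arden = ρ·σ_i/σ_m = 0.508 × 42.25 / 23.01 = 0.9328
E(R_Arden) = R_f + β × MRP = 4.7633% + 0.9328 × 4.2250% = 8.70%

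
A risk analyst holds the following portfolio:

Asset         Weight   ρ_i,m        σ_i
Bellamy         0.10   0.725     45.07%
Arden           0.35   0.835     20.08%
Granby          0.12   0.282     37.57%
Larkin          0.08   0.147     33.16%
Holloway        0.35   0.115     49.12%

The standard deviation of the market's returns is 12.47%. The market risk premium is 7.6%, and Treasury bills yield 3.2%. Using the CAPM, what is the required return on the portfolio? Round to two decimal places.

10.99%

β_Bellamy = 0.725 × 45.07% / 12.47% = 2.6203
β_Arden = 0.835 × 20.08% / 12.47% = 1.3446
β_Granby = 0.282 × 37.57% / 12.47% = 0.8496
β_Larkin = 0.147 × 33.16% / 12.47% = 0.3909
β_Holloway = 0.115 × 49.12% / 12.47% = 0.4530
β_P = Σ w_i β_i = 0.10×2.6203 + 0.35×1.3446 + 0.12×0.8496 + 0.08×0.3909 + 0.35×0.4530 = 1.0244
E(R_P) = R_f + β_P × MRP = 3.2% + 1.0244 × 7.6% = 10.99%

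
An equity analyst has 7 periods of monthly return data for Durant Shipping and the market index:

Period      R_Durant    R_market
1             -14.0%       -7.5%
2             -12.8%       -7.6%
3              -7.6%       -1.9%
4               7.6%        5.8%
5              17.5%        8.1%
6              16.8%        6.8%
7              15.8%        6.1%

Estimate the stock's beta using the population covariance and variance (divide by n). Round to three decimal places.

2.026

Mean R_i = (-14.0 − 12.8 − 7.6 + 7.6 + 17.5 + 16.8 + 15.8) / 7 = 3.3286%
Mean R_m = (-7.5 − 7.6 − 1.9 + 5.8 + 8.1 + 6.8 + 6.1) / 7 = 1.4000%
Σ(R_i − R̄_i)(R_m − R̄_m) = 580.5500  ⇒  Cov = 580.5500 / 7 = 82.9357
Σ(R_m − R̄_m)² = 286.6000  ⇒  Var(R_m) = 286.6000 / 7 = 40.9429
β = Cov / Var(R_m) = 82.9357 / 40.9429 = 2.0256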